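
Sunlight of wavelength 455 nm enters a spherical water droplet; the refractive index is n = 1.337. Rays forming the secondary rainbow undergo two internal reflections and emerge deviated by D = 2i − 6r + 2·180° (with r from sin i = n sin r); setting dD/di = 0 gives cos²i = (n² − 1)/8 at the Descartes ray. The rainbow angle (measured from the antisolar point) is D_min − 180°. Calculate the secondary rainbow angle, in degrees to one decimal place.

cos²i = (1.78757 − 1)/8 = 0.09845; i = arccos(0.31376) = 71.714°.
sin r = sin 71.714°/1.337 = 0.71017; r = 45.249°.
D_min = 2·71.714° − 6·45.249° + 360° = 231.934°.
Rainbow angle = D_min − 180° = 51.934°.

51.9°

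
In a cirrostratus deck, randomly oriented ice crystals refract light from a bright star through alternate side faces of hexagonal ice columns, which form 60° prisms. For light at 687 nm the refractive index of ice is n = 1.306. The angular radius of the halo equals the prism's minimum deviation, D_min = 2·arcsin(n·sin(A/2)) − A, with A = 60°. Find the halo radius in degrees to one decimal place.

n·sin(A/2) = 1.306 × sin 30° = 1.306 × 0.5000 = 0.6530.
D_min = 2·arcsin(0.6530) − 60° = 2 × 40.768° − 60° = 21.536°.

21.5°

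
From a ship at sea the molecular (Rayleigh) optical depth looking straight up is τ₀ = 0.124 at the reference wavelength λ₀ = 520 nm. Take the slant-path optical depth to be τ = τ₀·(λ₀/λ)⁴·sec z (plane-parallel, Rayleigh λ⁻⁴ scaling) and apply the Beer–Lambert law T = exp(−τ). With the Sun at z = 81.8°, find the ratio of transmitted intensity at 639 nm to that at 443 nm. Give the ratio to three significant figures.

3.56

Airmass: sec 81.8° = 7.0112.
τ(639 nm) = 0.124 × (520/639)⁴ × 7.0112 = 0.124 × 0.4385 × 7.0112 = 0.3813.
τ(443 nm) = 0.124 × (520/443)⁴ × 7.0112 = 0.124 × 1.8984 × 7.0112 = 1.6505.
T(639)/T(443) = exp(τ_B − τ_A) = exp(1.2692) = 3.5581.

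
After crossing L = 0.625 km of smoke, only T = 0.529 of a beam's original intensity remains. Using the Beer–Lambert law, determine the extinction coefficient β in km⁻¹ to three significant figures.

Beer–Lambert: T = exp(−βL) ⇒ β = −ln(T)/L = −ln(0.529)/0.625 = 0.6368/0.625 = 1.019 km⁻¹.

1.02 km⁻¹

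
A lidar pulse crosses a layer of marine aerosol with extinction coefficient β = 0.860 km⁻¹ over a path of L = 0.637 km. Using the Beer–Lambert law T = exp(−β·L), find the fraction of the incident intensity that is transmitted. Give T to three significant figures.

0.578

τ = β·L = 0.860 × 0.637 = 0.5478.
T = exp(−0.5478) = 0.5782.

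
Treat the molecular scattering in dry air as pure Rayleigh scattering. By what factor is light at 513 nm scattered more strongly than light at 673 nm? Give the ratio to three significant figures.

2.96

Rayleigh scattering ∝ λ⁻⁴, so the ratio of coefficients is the inverse fourth power of the wavelength ratio.
σ(513)/σ(673) = (673/513)⁴ = (1.3119)⁴ = 2.962.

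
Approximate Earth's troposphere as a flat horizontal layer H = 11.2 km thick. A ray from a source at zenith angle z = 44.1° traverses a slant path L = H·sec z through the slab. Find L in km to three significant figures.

sec z = 1/cos 44.1° = 1.3925.
L = 11.2 × 1.3925 = 15.596 km.

15.6 km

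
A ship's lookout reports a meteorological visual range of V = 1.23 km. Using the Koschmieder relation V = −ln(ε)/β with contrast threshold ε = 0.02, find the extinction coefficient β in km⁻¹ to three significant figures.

3.18 km⁻¹

β = −ln(0.02) / V = 3.912 / 1.23 = 3.1805 km⁻¹.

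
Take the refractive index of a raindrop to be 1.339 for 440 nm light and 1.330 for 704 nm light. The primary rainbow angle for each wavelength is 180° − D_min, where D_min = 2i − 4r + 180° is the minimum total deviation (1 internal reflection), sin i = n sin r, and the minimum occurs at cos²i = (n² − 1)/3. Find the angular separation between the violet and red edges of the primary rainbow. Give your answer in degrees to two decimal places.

At 440 nm (n = 1.339): cos²i = 0.26431 → i = 59.062°, r = 39.834°, D_min = 138.786°, rainbow angle = 41.214°.
At 704 nm (n = 1.330): cos²i = 0.25630 → i = 59.585°, r = 40.422°, D_min = 137.484°, rainbow angle = 42.516°.
Angular width = |41.214° − 42.516°| = 1.303°.

1.30°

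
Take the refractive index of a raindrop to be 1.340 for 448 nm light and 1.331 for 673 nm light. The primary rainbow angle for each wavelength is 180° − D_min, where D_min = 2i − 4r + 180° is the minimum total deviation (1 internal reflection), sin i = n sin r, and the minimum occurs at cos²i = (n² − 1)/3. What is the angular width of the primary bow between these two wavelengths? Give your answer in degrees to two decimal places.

At 448 nm (n = 1.340): cos²i = 0.26520 → i = 59.004°, r = 39.770°, D_min = 138.929°, rainbow angle = 41.071°.
At 673 nm (n = 1.331): cos²i = 0.25719 → i = 59.527°, r = 40.356°, D_min = 137.630°, rainbow angle = 42.370°.
Angular width = |41.071° − 42.370°| = 1.299°.

1.30°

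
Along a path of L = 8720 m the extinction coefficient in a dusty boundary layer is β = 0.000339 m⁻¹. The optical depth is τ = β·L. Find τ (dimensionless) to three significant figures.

τ = β·L = 0.000339 × 8720 = 2.9561.

2.96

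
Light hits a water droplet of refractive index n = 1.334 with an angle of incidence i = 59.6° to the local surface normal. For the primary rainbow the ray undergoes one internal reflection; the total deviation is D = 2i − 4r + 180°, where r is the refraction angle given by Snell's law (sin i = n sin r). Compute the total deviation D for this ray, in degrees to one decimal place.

138.1°

sin r = sin 59.6° / 1.334 = 0.8625/1.334 = 0.6466; r = 40.28°.
D = 2·59.6° − 4·40.28° + 180° = 119.20° − 161.13° + 180° = 138.07°.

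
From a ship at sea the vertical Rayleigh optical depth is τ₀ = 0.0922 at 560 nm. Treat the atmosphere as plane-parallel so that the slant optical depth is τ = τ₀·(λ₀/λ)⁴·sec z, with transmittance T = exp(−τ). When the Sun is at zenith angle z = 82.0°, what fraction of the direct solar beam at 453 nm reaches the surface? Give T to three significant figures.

sec 82.0° = 7.1853.
τ = 0.0922 × (560/453)⁴ × 7.1853 = 0.0922 × 2.3354 × 7.1853 = 1.5472.
T = exp(−1.5472) = 0.2129.

0.213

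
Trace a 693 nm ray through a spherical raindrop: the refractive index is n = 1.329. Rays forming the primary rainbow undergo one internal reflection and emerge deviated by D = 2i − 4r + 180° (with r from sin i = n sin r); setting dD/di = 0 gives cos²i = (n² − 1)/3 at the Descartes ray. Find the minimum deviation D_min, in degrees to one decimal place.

cos²i = (1.76624 − 1)/3 = 0.25541; i = arccos(0.50538) = 59.643°.
sin r = sin 59.643°/1.329 = 0.64928; r = 40.487°.
D_min = 2·59.643° − 4·40.487° + 180° = 137.337°.

137.3°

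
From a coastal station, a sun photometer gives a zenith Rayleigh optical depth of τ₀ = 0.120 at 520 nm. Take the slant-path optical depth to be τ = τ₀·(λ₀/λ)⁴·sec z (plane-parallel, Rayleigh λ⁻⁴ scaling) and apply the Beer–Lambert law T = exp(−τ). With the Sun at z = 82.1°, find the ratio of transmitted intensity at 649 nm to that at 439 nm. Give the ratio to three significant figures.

Airmass: sec 82.1° = 7.2757.
τ(649 nm) = 0.120 × (520/649)⁴ × 7.2757 = 0.120 × 0.4121 × 7.2757 = 0.3598.
τ(439 nm) = 0.120 × (520/439)⁴ × 7.2757 = 0.120 × 1.9686 × 7.2757 = 1.7187.
T(649)/T(439) = exp(τ_B − τ_A) = exp(1.3589) = 3.8920.

3.89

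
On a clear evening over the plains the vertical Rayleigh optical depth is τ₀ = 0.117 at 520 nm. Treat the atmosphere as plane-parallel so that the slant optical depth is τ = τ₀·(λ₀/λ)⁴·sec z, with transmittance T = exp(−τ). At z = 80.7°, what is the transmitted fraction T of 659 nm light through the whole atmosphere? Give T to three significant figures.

0.755

sec 80.7° = 6.1880.
τ = 0.117 × (520/659)⁴ × 6.1880 = 0.117 × 0.3877 × 6.1880 = 0.2807.
T = exp(−0.2807) = 0.7553.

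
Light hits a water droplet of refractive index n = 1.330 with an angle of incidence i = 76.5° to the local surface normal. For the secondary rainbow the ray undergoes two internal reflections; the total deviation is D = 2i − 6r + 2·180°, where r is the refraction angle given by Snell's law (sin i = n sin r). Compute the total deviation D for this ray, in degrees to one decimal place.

231.1°

sin r = sin 76.5° / 1.330 = 0.9724/1.330 = 0.7311; r = 46.98°.
D = 2·76.5° − 6·46.98° + 2·180° = 153.00° − 281.87° + 360° = 231.13°.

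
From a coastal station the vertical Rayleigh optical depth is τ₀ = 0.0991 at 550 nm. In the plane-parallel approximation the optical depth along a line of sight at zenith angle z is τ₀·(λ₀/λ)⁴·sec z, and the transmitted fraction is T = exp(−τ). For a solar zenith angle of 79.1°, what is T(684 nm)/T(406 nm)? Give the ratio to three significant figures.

4.69

Airmass: sec 79.1° = 5.2883.
τ(684 nm) = 0.0991 × (550/684)⁴ × 5.2883 = 0.0991 × 0.4180 × 5.2883 = 0.2191.
τ(406 nm) = 0.0991 × (550/406)⁴ × 5.2883 = 0.0991 × 3.3678 × 5.2883 = 1.7650.
T(684)/T(406) = exp(τ_B − τ_A) = exp(1.5459) = 4.6921.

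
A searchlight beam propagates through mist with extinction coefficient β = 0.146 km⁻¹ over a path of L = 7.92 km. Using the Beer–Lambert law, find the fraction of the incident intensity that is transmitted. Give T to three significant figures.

0.315

τ = β·L = 0.146 × 7.92 = 1.1563.
T = exp(−1.1563) = 0.3146.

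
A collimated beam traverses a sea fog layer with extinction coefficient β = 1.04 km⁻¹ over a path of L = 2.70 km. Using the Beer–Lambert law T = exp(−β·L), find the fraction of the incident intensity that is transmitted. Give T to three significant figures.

0.0603

τ = β·L = 1.04 × 2.70 = 2.8080.
T = exp(−2.8080) = 0.0603.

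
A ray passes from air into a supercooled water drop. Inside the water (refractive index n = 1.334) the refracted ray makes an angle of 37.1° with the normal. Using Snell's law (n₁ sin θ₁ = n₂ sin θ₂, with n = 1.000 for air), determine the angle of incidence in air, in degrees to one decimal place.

53.6°

Snell: sin θ_i = n · sin θ_r = 1.334 × sin 37.1° = 1.334 × 0.6032 = 0.8047.
θ_i = arcsin(0.8047) = 53.58°.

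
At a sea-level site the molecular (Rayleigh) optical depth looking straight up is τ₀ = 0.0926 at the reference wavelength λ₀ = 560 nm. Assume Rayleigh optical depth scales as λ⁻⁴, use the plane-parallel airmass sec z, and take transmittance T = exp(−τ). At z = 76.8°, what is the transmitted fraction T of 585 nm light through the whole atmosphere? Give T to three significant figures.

sec 76.8° = 4.3792.
τ = 0.0926 × (560/585)⁴ × 4.3792 = 0.0926 × 0.8397 × 4.3792 = 0.3405.
T = exp(−0.3405) = 0.7114.

0.711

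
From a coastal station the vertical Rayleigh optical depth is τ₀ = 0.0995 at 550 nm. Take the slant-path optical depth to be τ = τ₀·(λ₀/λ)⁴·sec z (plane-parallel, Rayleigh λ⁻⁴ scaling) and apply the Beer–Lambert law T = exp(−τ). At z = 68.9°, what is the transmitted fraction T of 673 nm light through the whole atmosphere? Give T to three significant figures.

0.884

sec 68.9° = 2.7778.
τ = 0.0995 × (550/673)⁴ × 2.7778 = 0.0995 × 0.4461 × 2.7778 = 0.1233.
T = exp(−0.1233) = 0.8840.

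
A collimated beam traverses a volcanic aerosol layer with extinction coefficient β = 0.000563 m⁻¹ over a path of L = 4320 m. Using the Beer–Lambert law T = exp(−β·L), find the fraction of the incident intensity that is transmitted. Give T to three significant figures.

τ = β·L = 0.000563 × 4320 = 2.4322.
T = exp(−2.4322) = 0.0878.

0.0878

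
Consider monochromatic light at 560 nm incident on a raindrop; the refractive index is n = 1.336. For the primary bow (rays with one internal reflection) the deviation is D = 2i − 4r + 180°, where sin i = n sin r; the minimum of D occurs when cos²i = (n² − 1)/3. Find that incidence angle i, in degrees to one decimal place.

59.2°

cos²i = (1.336² − 1)/3 = (1.78490 − 1)/3 = 0.26163.
cos i = 0.51150, so i = 59.236°.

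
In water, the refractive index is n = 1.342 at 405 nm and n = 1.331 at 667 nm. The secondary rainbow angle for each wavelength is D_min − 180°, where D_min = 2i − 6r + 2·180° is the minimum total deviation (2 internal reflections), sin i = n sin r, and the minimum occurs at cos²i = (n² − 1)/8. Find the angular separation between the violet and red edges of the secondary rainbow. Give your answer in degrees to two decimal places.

2.86°

At 405 nm (n = 1.342): cos²i = 0.10012 → i = 71.554°, r = 44.981°, D_min = 233.222°, rainbow angle = 53.222°.
At 667 nm (n = 1.331): cos²i = 0.09645 → i = 71.907°, r = 45.575°, D_min = 230.365°, rainbow angle = 50.365°.
Angular width = |53.222° − 50.365°| = 2.857°.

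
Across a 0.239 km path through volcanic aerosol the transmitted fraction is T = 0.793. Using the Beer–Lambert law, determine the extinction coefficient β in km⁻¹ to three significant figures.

Beer–Lambert: T = exp(−βL) ⇒ β = −ln(T)/L = −ln(0.793)/0.239 = 0.2319/0.239 = 0.9704 km⁻¹.

0.970 km⁻¹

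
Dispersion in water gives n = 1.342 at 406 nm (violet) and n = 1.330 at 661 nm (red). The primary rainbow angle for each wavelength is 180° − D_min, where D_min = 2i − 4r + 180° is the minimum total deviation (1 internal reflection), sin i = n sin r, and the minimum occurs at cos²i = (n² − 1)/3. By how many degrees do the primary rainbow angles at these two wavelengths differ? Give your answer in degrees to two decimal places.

1.73°

At 406 nm (n = 1.342): cos²i = 0.26699 → i = 58.888°, r = 39.641°, D_min = 139.213°, rainbow angle = 40.787°.
At 661 nm (n = 1.330): cos²i = 0.25630 → i = 59.585°, r = 40.422°, D_min = 137.484°, rainbow angle = 42.516°.
Angular width = |40.787° − 42.516°| = 1.729°.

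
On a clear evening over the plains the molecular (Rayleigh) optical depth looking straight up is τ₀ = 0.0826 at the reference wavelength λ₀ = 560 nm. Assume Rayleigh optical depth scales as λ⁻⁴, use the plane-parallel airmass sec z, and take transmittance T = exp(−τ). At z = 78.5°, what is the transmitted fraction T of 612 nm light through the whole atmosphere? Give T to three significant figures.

0.748

sec 78.5° = 5.0159.
τ = 0.0826 × (560/612)⁴ × 5.0159 = 0.0826 × 0.7010 × 5.0159 = 0.2904.
T = exp(−0.2904) = 0.7479.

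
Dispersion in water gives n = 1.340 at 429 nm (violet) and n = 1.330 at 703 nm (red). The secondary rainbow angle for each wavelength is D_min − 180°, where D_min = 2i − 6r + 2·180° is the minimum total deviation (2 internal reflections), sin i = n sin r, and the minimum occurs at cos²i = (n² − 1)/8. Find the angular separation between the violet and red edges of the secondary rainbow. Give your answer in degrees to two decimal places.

2.61°

At 429 nm (n = 1.340): cos²i = 0.09945 → i = 71.618°, r = 45.088°, D_min = 232.709°, rainbow angle = 52.709°.
At 703 nm (n = 1.330): cos²i = 0.09611 → i = 71.940°, r = 45.630°, D_min = 230.101°, rainbow angle = 50.101°.
Angular width = |52.709° − 50.101°| = 2.608°.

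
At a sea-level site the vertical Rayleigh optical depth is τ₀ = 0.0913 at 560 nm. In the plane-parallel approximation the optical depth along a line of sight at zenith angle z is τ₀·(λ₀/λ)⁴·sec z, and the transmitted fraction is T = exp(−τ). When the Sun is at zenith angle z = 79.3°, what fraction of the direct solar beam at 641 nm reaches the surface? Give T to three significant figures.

sec 79.3° = 5.3860.
τ = 0.0913 × (560/641)⁴ × 5.3860 = 0.0913 × 0.5825 × 5.3860 = 0.2865.
T = exp(−0.2865) = 0.7509.

0.751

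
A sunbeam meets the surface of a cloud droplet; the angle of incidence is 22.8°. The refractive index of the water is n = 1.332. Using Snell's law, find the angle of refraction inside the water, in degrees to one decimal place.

16.9°

Snell: sin θ_r = sin θ_i / n = sin 22.8° / 1.332 = 0.3875 / 1.332 = 0.2909.
θ_r = arcsin(0.2909) = 16.91°.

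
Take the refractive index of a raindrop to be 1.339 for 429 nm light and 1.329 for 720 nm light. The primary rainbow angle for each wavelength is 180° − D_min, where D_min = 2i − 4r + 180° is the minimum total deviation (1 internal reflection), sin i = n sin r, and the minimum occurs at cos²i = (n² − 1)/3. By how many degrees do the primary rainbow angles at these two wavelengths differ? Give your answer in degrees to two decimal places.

At 429 nm (n = 1.339): cos²i = 0.26431 → i = 59.062°, r = 39.834°, D_min = 138.786°, rainbow angle = 41.214°.
At 720 nm (n = 1.329): cos²i = 0.25541 → i = 59.643°, r = 40.487°, D_min = 137.337°, rainbow angle = 42.663°.
Angular width = |41.214° − 42.663°| = 1.450°.

1.45°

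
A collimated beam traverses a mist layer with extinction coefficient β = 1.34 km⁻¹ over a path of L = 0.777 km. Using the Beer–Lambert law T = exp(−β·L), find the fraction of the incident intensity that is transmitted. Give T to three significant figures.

0.353

τ = β·L = 1.34 × 0.777 = 1.0412.
T = exp(−1.0412) = 0.3530.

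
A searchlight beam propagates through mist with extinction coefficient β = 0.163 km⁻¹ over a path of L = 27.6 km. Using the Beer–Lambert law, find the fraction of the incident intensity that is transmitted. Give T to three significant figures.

0.0111

τ = β·L = 0.163 × 27.6 = 4.4988.
T = exp(−4.4988) = 0.0111.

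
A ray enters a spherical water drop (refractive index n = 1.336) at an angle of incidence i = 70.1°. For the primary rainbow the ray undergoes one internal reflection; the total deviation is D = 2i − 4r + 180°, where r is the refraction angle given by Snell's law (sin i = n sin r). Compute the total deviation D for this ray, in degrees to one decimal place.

sin r = sin 70.1° / 1.336 = 0.9403/1.336 = 0.7038; r = 44.73°.
D = 2·70.1° − 4·44.73° + 180° = 140.20° − 178.93° + 180° = 141.27°.

141.3°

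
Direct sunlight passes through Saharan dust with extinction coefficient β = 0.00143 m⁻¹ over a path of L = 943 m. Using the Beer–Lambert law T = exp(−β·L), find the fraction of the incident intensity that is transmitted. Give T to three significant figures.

0.260

τ = β·L = 0.00143 × 943 = 1.3485.
T = exp(−1.3485) = 0.2596.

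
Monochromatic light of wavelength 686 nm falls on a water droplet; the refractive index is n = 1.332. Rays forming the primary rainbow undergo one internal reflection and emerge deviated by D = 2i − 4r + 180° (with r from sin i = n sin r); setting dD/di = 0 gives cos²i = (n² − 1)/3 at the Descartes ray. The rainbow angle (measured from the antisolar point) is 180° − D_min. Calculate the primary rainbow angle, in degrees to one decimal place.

42.2°

cos²i = (1.77422 − 1)/3 = 0.25807; i = arccos(0.50801) = 59.469°.
sin r = sin 59.469°/1.332 = 0.64666; r = 40.290°.
D_min = 2·59.469° − 4·40.290° + 180° = 137.776°.
Rainbow angle = 180° − D_min = 42.224°.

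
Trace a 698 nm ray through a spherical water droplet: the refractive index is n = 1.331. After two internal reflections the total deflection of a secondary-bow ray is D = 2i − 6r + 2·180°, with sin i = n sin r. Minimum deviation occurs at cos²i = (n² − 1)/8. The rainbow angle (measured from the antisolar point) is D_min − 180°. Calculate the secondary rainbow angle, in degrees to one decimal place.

50.4°

cos²i = (1.77156 − 1)/8 = 0.09645; i = arccos(0.31056) = 71.907°.
sin r = sin 71.907°/1.331 = 0.71417; r = 45.575°.
D_min = 2·71.907° − 6·45.575° + 360° = 230.365°.
Rainbow angle = D_min − 180° = 50.365°.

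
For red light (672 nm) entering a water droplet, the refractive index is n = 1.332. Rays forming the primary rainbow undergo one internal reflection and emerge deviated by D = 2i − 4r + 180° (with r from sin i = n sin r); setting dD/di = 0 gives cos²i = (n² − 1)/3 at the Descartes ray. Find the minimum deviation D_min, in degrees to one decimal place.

cos²i = (1.77422 − 1)/3 = 0.25807; i = arccos(0.50801) = 59.469°.
sin r = sin 59.469°/1.332 = 0.64666; r = 40.290°.
D_min = 2·59.469° − 4·40.290° + 180° = 137.776°.

137.8°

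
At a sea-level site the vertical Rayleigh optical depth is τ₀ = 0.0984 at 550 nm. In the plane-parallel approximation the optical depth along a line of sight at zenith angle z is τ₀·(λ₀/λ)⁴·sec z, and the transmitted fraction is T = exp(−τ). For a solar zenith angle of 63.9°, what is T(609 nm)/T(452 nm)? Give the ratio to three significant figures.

Airmass: sec 63.9° = 2.2730.
τ(609 nm) = 0.0984 × (550/609)⁴ × 2.2730 = 0.0984 × 0.6652 × 2.2730 = 0.1488.
τ(452 nm) = 0.0984 × (550/452)⁴ × 2.2730 = 0.0984 × 2.1923 × 2.2730 = 0.4903.
T(609)/T(452) = exp(τ_B − τ_A) = exp(0.3415) = 1.4071.

1.41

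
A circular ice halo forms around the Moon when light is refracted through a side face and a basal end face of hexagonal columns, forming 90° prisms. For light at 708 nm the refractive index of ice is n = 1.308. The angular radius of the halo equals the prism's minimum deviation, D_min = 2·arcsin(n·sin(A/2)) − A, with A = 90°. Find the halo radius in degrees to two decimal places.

45.31°

n·sin(A/2) = 1.308 × sin 45° = 1.308 × 0.7071 = 0.9249.
D_min = 2·arcsin(0.9249) − 90° = 2 × 67.653° − 90° = 45.305°.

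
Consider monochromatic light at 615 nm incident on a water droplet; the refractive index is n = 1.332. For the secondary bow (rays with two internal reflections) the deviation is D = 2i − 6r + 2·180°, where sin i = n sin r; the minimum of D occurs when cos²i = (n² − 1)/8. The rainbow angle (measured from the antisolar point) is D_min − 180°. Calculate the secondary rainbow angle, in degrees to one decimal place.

50.6°

cos²i = (1.77422 − 1)/8 = 0.09678; i = arccos(0.31109) = 71.875°.
sin r = sin 71.875°/1.332 = 0.71350; r = 45.520°.
D_min = 2·71.875° − 6·45.520° + 360° = 230.628°.
Rainbow angle = D_min − 180° = 50.628°.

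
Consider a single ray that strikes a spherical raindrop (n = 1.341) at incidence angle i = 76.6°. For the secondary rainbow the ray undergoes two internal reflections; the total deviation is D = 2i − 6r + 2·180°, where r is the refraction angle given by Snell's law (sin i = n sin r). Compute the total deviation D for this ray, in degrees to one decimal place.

sin r = sin 76.6° / 1.341 = 0.9728/1.341 = 0.7254; r = 46.50°.
D = 2·76.6° − 6·46.50° + 2·180° = 153.20° − 279.02° + 360° = 234.18°.

234.2°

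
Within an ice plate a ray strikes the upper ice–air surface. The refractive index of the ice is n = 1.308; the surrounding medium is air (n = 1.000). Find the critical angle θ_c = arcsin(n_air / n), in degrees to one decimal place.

sin θ_c = n_air / n = 1.000 / 1.308 = 0.7645.
θ_c = arcsin(0.7645) = 49.86°.

49.9°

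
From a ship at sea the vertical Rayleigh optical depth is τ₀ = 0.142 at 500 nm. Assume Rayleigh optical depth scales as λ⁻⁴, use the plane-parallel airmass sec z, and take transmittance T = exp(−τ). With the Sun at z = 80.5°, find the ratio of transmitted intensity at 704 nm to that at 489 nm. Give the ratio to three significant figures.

2.06

Airmass: sec 80.5° = 6.0589.
τ(704 nm) = 0.142 × (500/704)⁴ × 6.0589 = 0.142 × 0.2544 × 6.0589 = 0.2189.
τ(489 nm) = 0.142 × (500/489)⁴ × 6.0589 = 0.142 × 1.0931 × 6.0589 = 0.9404.
T(704)/T(489) = exp(τ_B − τ_A) = exp(0.7215) = 2.0575.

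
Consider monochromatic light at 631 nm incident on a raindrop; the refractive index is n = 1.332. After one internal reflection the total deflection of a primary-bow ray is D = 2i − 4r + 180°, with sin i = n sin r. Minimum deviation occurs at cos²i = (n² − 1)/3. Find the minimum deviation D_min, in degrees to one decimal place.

cos²i = (1.77422 − 1)/3 = 0.25807; i = arccos(0.50801) = 59.469°.
sin r = sin 59.469°/1.332 = 0.64666; r = 40.290°.
D_min = 2·59.469° − 4·40.290° + 180° = 137.776°.

137.8°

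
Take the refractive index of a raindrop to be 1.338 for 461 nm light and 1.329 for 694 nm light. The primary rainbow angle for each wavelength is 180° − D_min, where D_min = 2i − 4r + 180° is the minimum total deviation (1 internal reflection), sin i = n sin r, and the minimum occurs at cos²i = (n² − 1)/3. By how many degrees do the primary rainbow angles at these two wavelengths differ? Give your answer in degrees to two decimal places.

At 461 nm (n = 1.338): cos²i = 0.26341 → i = 59.120°, r = 39.899°, D_min = 138.643°, rainbow angle = 41.357°.
At 694 nm (n = 1.329): cos²i = 0.25541 → i = 59.643°, r = 40.487°, D_min = 137.337°, rainbow angle = 42.663°.
Angular width = |41.357° − 42.663°| = 1.307°.

1.31°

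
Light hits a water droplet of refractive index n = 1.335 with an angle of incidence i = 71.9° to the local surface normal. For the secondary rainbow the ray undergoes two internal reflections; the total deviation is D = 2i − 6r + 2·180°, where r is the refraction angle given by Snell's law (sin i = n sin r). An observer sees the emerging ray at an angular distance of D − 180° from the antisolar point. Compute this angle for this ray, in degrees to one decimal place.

51.4°

sin r = sin 71.9° / 1.335 = 0.9505/1.335 = 0.7120; r = 45.40°.
D = 2·71.9° − 6·45.40° + 2·180° = 143.80° − 272.39° + 360° = 231.41°.
Angle from antisolar point = D − 180° = 51.41°.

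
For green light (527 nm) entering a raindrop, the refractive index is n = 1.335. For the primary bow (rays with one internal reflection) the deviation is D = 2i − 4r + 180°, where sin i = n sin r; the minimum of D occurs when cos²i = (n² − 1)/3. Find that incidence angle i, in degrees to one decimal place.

59.3°

cos²i = (1.335² − 1)/3 = (1.78222 − 1)/3 = 0.26074.
cos i = 0.51063, so i = 59.294°.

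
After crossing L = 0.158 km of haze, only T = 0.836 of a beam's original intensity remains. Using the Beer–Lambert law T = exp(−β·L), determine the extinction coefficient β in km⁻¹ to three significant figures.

1.13 km⁻¹

Beer–Lambert: T = exp(−βL) ⇒ β = −ln(T)/L = −ln(0.836)/0.158 = 0.1791/0.158 = 1.134 km⁻¹.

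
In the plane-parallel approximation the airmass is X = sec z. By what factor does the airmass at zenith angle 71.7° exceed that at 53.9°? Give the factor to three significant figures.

X(71.7°)/X(53.9°) = sec 71.7° / sec 53.9° = cos 53.9° / cos 71.7° = 0.5892/0.3140 = 1.8765.

1.88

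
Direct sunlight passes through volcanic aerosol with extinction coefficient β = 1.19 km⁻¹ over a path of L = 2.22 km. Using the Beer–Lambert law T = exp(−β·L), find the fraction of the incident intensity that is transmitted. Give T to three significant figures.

0.0712

τ = β·L = 1.19 × 2.22 = 2.6418.
T = exp(−2.6418) = 0.0712.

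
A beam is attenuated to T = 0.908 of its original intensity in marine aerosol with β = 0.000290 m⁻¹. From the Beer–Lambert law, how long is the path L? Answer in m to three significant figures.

Beer–Lambert: T = exp(−βL) ⇒ L = −ln(T)/β = −ln(0.908)/0.000290 = 0.0965/0.000290 = 332.8 m.

333 m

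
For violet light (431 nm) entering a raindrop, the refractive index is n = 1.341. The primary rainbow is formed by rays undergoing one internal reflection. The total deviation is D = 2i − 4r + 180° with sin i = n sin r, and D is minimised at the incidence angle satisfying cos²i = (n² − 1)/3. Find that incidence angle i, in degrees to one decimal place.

58.9°

cos²i = (1.341² − 1)/3 = (1.79828 − 1)/3 = 0.26609.
cos i = 0.51584, so i = 58.946°.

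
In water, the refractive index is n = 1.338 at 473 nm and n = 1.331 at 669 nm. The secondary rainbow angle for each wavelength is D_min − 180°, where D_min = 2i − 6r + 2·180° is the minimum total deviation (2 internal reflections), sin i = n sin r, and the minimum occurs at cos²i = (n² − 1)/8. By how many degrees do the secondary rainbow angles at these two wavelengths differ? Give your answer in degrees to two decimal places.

At 473 nm (n = 1.338): cos²i = 0.09878 → i = 71.682°, r = 45.195°, D_min = 232.193°, rainbow angle = 52.193°.
At 669 nm (n = 1.331): cos²i = 0.09645 → i = 71.907°, r = 45.575°, D_min = 230.365°, rainbow angle = 50.365°.
Angular width = |52.193° − 50.365°| = 1.828°.

1.83°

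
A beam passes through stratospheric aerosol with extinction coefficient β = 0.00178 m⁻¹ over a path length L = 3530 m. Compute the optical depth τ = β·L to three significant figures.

6.28

τ = β·L = 0.00178 × 3530 = 6.2834.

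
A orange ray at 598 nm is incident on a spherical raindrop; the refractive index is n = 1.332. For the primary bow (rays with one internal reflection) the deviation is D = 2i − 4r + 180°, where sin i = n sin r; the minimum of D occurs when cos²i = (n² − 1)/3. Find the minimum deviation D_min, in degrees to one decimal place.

137.8°

cos²i = (1.77422 − 1)/3 = 0.25807; i = arccos(0.50801) = 59.469°.
sin r = sin 59.469°/1.332 = 0.64666; r = 40.290°.
D_min = 2·59.469° − 4·40.290° + 180° = 137.776°.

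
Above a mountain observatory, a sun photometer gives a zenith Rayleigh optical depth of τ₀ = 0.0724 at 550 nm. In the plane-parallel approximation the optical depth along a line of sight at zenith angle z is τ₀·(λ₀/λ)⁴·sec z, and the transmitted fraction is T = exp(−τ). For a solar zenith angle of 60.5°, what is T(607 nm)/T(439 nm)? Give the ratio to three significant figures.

1.30

Airmass: sec 60.5° = 2.0308.
τ(607 nm) = 0.0724 × (550/607)⁴ × 2.0308 = 0.0724 × 0.6741 × 2.0308 = 0.0991.
τ(439 nm) = 0.0724 × (550/439)⁴ × 2.0308 = 0.0724 × 2.4637 × 2.0308 = 0.3622.
T(607)/T(439) = exp(τ_B − τ_A) = exp(0.2631) = 1.3010.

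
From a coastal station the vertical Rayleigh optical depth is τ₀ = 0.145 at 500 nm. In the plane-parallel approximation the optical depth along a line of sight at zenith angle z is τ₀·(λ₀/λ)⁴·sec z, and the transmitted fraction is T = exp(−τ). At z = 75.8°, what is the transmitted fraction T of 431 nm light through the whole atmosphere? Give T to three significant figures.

0.343

sec 75.8° = 4.0765.
τ = 0.145 × (500/431)⁴ × 4.0765 = 0.145 × 1.8112 × 4.0765 = 1.0706.
T = exp(−1.0706) = 0.3428.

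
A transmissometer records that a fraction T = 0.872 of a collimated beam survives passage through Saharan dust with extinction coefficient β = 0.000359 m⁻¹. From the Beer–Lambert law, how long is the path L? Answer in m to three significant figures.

Beer–Lambert: T = exp(−βL) ⇒ L = −ln(T)/β = −ln(0.872)/0.000359 = 0.1370/0.000359 = 381.5 m.

382 m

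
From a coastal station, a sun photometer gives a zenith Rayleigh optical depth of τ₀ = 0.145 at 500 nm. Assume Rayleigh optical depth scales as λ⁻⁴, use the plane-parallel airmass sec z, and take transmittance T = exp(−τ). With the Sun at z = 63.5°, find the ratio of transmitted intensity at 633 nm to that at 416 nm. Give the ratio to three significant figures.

1.74

Airmass: sec 63.5° = 2.2412.
τ(633 nm) = 0.145 × (500/633)⁴ × 2.2412 = 0.145 × 0.3893 × 2.2412 = 0.1265.
τ(416 nm) = 0.145 × (500/416)⁴ × 2.2412 = 0.145 × 2.0869 × 2.2412 = 0.6782.
T(633)/T(416) = exp(τ_B − τ_A) = exp(0.5517) = 1.7362.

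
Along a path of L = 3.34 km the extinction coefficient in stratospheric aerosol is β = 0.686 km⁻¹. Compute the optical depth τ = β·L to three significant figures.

τ = β·L = 0.686 × 3.34 = 2.2912.

2.29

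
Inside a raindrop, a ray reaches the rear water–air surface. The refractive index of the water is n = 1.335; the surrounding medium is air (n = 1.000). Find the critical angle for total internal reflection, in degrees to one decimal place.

48.5°

sin θ_c = n_air / n = 1.000 / 1.335 = 0.7491.
θ_c = arcsin(0.7491) = 48.51°.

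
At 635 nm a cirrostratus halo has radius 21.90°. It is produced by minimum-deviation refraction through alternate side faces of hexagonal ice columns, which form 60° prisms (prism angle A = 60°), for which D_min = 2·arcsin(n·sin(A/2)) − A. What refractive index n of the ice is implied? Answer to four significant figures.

1.311

Rearranging: n = sin((D_min + A)/2) / sin(A/2).
(D_min + A)/2 = (21.90° + 60°)/2 = 40.950°.
n = sin 40.950° / sin 30° = 0.6554 / 0.5000 = 1.3108.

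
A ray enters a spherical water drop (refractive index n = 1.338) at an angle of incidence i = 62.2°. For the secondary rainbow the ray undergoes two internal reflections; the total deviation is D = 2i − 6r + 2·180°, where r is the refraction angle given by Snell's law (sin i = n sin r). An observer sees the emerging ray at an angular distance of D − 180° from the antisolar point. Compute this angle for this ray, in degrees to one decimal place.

sin r = sin 62.2° / 1.338 = 0.8846/1.338 = 0.6611; r = 41.39°.
D = 2·62.2° − 6·41.39° + 2·180° = 124.40° − 248.31° + 360° = 236.09°.
Angle from antisolar point = D − 180° = 56.09°.

56.1°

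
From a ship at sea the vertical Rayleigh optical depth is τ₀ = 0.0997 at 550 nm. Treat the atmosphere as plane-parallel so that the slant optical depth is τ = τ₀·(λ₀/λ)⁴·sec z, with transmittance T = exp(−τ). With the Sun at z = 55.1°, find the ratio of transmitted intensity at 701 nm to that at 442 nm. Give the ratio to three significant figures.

1.42

Airmass: sec 55.1° = 1.7478.
τ(701 nm) = 0.0997 × (550/701)⁴ × 1.7478 = 0.0997 × 0.3789 × 1.7478 = 0.0660.
τ(442 nm) = 0.0997 × (550/442)⁴ × 1.7478 = 0.0997 × 2.3975 × 1.7478 = 0.4178.
T(701)/T(442) = exp(τ_B − τ_A) = exp(0.3517) = 1.4216.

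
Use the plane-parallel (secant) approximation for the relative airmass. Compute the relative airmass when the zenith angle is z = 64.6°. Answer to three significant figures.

2.33

X = sec z = 1/cos 64.6° = 1/0.4289 = 2.3314.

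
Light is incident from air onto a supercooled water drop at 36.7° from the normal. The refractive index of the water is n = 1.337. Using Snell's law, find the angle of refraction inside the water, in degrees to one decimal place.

Snell: sin θ_r = sin θ_i / n = sin 36.7° / 1.337 = 0.5976 / 1.337 = 0.4470.
θ_r = arcsin(0.4470) = 26.55°.

26.6°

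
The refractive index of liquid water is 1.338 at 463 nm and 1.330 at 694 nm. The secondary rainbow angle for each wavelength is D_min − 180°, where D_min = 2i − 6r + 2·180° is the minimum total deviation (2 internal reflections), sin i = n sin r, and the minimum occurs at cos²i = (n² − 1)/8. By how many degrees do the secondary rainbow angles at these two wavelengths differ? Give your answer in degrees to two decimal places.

2.09°

At 463 nm (n = 1.338): cos²i = 0.09878 → i = 71.682°, r = 45.195°, D_min = 232.193°, rainbow angle = 52.193°.
At 694 nm (n = 1.330): cos²i = 0.09611 → i = 71.940°, r = 45.630°, D_min = 230.101°, rainbow angle = 50.101°.
Angular width = |52.193° − 50.101°| = 2.092°.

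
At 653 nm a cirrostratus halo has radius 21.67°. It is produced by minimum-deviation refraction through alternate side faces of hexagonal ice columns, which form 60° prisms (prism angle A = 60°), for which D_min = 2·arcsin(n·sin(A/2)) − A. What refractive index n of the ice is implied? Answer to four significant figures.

Rearranging: n = sin((D_min + A)/2) / sin(A/2).
(D_min + A)/2 = (21.67° + 60°)/2 = 40.835°.
n = sin 40.835° / sin 30° = 0.6539 / 0.5000 = 1.3078.

1.308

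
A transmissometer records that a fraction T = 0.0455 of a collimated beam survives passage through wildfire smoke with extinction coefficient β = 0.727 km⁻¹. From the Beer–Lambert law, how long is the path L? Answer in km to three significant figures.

Beer–Lambert: T = exp(−βL) ⇒ L = −ln(T)/β = −ln(0.0455)/0.727 = 3.0900/0.727 = 4.25 km.

4.25 km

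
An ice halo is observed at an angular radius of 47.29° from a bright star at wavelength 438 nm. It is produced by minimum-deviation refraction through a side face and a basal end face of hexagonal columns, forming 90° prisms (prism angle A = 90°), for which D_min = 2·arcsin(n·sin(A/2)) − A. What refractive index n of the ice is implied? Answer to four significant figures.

Rearranging: n = sin((D_min + A)/2) / sin(A/2).
(D_min + A)/2 = (47.29° + 90°)/2 = 68.645°.
n = sin 68.645° / sin 45° = 0.9313 / 0.7071 = 1.3171.

1.317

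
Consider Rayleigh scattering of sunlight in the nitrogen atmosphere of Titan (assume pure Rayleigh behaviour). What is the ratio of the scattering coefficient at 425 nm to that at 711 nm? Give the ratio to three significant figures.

7.83

Rayleigh scattering ∝ λ⁻⁴, so the ratio of coefficients is the inverse fourth power of the wavelength ratio.
σ(425)/σ(711) = (711/425)⁴ = (1.6729)⁴ = 7.833.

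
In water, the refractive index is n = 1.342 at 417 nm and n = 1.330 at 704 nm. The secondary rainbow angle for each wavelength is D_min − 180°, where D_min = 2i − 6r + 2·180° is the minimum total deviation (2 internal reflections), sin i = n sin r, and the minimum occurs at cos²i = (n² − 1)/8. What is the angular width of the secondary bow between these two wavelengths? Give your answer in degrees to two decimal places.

3.12°

At 417 nm (n = 1.342): cos²i = 0.10012 → i = 71.554°, r = 44.981°, D_min = 233.222°, rainbow angle = 53.222°.
At 704 nm (n = 1.330): cos²i = 0.09611 → i = 71.940°, r = 45.630°, D_min = 230.101°, rainbow angle = 50.101°.
Angular width = |53.222° − 50.101°| = 3.121°.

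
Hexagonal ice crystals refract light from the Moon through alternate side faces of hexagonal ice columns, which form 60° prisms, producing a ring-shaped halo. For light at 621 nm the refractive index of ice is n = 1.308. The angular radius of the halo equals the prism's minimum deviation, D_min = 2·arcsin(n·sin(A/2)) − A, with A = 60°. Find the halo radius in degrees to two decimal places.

n·sin(A/2) = 1.308 × sin 30° = 1.308 × 0.5000 = 0.6540.
D_min = 2·arcsin(0.6540) − 60° = 2 × 40.844° − 60° = 21.688°.

21.69°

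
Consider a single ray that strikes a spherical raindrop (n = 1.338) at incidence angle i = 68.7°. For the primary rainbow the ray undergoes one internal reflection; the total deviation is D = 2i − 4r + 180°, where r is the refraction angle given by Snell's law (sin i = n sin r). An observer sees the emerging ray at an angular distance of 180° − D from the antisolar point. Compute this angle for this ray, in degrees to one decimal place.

39.1°

sin r = sin 68.7° / 1.338 = 0.9317/1.338 = 0.6963; r = 44.13°.
D = 2·68.7° − 4·44.13° + 180° = 137.40° − 176.53° + 180° = 140.87°.
Angle from antisolar point = 180° − D = 39.13°.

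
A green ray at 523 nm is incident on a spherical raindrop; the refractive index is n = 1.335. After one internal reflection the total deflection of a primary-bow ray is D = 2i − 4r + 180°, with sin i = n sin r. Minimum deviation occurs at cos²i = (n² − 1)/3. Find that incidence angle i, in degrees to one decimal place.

59.3°

cos²i = (1.335² − 1)/3 = (1.78222 − 1)/3 = 0.26074.
cos i = 0.51063, so i = 59.294°.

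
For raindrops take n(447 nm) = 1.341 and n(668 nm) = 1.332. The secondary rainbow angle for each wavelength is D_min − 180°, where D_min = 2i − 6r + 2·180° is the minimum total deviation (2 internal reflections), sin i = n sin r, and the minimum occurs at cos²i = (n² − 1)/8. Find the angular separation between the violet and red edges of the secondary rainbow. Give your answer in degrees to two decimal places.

2.34°

At 447 nm (n = 1.341): cos²i = 0.09979 → i = 71.586°, r = 45.034°, D_min = 232.966°, rainbow angle = 52.966°.
At 668 nm (n = 1.332): cos²i = 0.09678 → i = 71.875°, r = 45.520°, D_min = 230.628°, rainbow angle = 50.628°.
Angular width = |52.966° − 50.628°| = 2.337°.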